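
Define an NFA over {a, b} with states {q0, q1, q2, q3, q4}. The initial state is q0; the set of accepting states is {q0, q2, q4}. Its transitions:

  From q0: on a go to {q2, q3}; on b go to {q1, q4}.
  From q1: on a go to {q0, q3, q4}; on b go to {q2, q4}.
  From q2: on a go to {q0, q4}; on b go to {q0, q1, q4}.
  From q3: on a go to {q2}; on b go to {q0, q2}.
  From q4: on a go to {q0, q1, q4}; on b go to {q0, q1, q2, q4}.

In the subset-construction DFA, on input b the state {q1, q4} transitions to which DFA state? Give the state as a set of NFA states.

{q0, q1, q2, q4}

δ(q1,b) = {q2, q4}; δ(q4,b) = {q0, q1, q2, q4}.
Union: {q0, q1, q2, q4}.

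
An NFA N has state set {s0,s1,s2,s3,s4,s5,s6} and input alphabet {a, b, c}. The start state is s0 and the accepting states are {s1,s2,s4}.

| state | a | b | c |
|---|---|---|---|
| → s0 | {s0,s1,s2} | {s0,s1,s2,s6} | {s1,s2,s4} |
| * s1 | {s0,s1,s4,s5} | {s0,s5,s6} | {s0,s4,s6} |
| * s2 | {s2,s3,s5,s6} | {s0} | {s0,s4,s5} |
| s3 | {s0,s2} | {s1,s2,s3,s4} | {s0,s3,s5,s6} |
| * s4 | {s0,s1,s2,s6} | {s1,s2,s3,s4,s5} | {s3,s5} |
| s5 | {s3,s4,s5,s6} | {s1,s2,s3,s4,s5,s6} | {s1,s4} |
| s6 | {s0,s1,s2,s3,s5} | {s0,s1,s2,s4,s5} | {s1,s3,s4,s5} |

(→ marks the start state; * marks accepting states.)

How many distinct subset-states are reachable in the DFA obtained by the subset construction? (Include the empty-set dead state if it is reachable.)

Start state of the DFA: {s0}.
{s0} --a--> {s0,s1,s2}  [new]
{s0} --b--> {s0,s1,s2,s6}  [new]
{s0} --c--> {s1,s2,s4}  [new]
{s0,s1,s2} --a--> {s0,s1,s2,s3,s4,s5,s6}  [new]
{s0,s1,s2} --b--> {s0,s1,s2,s5,s6}  [new]
{s0,s1,s2} --c--> {s0,s1,s2,s4,s5,s6}  [new]
{s0,s1,s2,s6} --a--> {s0,s1,s2,s3,s4,s5,s6}  [seen]
{s0,s1,s2,s6} --b--> {s0,s1,s2,s4,s5,s6}  [seen]
{s0,s1,s2,s6} --c--> {s0,s1,s2,s3,s4,s5,s6}  [seen]
{s1,s2,s4} --a--> {s0,s1,s2,s3,s4,s5,s6}  [seen]
{s1,s2,s4} --b--> {s0,s1,s2,s3,s4,s5,s6}  [seen]
{s1,s2,s4} --c--> {s0,s3,s4,s5,s6}  [new]
{s0,s1,s2,s3,s4,s5,s6} --a--> {s0,s1,s2,s3,s4,s5,s6}  [seen]
{s0,s1,s2,s3,s4,s5,s6} --b--> {s0,s1,s2,s3,s4,s5,s6}  [seen]
{s0,s1,s2,s3,s4,s5,s6} --c--> {s0,s1,s2,s3,s4,s5,s6}  [seen]
{s0,s1,s2,s5,s6} --a--> {s0,s1,s2,s3,s4,s5,s6}  [seen]
{s0,s1,s2,s5,s6} --b--> {s0,s1,s2,s3,s4,s5,s6}  [seen]
{s0,s1,s2,s5,s6} --c--> {s0,s1,s2,s3,s4,s5,s6}  [seen]
{s0,s1,s2,s4,s5,s6} --a--> {s0,s1,s2,s3,s4,s5,s6}  [seen]
{s0,s1,s2,s4,s5,s6} --b--> {s0,s1,s2,s3,s4,s5,s6}  [seen]
{s0,s1,s2,s4,s5,s6} --c--> {s0,s1,s2,s3,s4,s5,s6}  [seen]
{s0,s3,s4,s5,s6} --a--> {s0,s1,s2,s3,s4,s5,s6}  [seen]
{s0,s3,s4,s5,s6} --b--> {s0,s1,s2,s3,s4,s5,s6}  [seen]
{s0,s3,s4,s5,s6} --c--> {s0,s1,s2,s3,s4,s5,s6}  [seen]
Reachable DFA states: {s0}, {s0,s1,s2}, {s0,s1,s2,s6}, {s1,s2,s4}, {s0,s1,s2,s3,s4,s5,s6}, {s0,s1,s2,s5,s6}, {s0,s1,s2,s4,s5,s6}, {s0,s3,s4,s5,s6}.

8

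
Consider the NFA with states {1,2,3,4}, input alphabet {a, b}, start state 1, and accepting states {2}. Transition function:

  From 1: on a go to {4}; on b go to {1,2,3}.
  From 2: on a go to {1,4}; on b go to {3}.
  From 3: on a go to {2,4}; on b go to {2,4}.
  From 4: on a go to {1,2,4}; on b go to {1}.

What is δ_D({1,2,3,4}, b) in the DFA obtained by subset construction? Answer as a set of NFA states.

δ(1,b) = {1,2,3}; δ(2,b) = {3}; δ(3,b) = {2,4}; δ(4,b) = {1}.
Union: {1,2,3,4}.

{1,2,3,4}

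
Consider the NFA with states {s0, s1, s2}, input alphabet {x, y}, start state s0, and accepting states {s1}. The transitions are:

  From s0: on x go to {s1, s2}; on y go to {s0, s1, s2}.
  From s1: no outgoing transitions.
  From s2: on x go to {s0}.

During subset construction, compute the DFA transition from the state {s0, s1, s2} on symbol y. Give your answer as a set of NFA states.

δ(s0,y) = {s0, s1, s2}; δ(s1,y) = ∅; δ(s2,y) = ∅.
Union: {s0, s1, s2}.

{s0, s1, s2}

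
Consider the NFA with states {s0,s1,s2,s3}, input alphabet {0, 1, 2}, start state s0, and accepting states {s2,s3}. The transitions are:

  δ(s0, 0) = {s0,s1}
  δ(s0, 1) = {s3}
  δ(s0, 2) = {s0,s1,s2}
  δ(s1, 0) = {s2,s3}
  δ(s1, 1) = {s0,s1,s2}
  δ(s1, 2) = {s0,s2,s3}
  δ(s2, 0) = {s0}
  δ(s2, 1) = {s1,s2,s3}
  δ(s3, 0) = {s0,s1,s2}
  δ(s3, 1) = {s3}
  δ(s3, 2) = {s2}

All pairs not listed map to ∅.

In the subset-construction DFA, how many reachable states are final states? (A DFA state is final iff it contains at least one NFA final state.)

6

Start state of the DFA: {s0}.
{s0} --0--> {s0,s1}  [new]
{s0} --1--> {s3}  [new]
{s0} --2--> {s0,s1,s2}  [new]
{s0,s1} --0--> {s0,s1,s2,s3}  [new]
{s0,s1} --1--> {s0,s1,s2,s3}  [seen]
{s0,s1} --2--> {s0,s1,s2,s3}  [seen]
{s3} --0--> {s0,s1,s2}  [seen]
{s3} --1--> {s3}  [seen]
{s3} --2--> {s2}  [new]
{s0,s1,s2} --0--> {s0,s1,s2,s3}  [seen]
{s0,s1,s2} --1--> {s0,s1,s2,s3}  [seen]
{s0,s1,s2} --2--> {s0,s1,s2,s3}  [seen]
{s0,s1,s2,s3} --0--> {s0,s1,s2,s3}  [seen]
{s0,s1,s2,s3} --1--> {s0,s1,s2,s3}  [seen]
{s0,s1,s2,s3} --2--> {s0,s1,s2,s3}  [seen]
{s2} --0--> {s0}  [seen]
{s2} --1--> {s1,s2,s3}  [new]
{s2} --2--> ∅  [new]
{s1,s2,s3} --0--> {s0,s1,s2,s3}  [seen]
{s1,s2,s3} --1--> {s0,s1,s2,s3}  [seen]
{s1,s2,s3} --2--> {s0,s2,s3}  [new]
∅ --0--> ∅  [seen]
∅ --1--> ∅  [seen]
∅ --2--> ∅  [seen]
{s0,s2,s3} --0--> {s0,s1,s2}  [seen]
{s0,s2,s3} --1--> {s1,s2,s3}  [seen]
{s0,s2,s3} --2--> {s0,s1,s2}  [seen]
Reachable DFA states: {s0}, {s0,s1}, {s3}, {s0,s1,s2}, {s0,s1,s2,s3}, {s2}, {s1,s2,s3}, ∅, {s0,s2,s3}.
Accepting DFA states (contain an NFA accepting state): {s3}, {s0,s1,s2}, {s0,s1,s2,s3}, {s2}, {s1,s2,s3}, {s0,s2,s3}.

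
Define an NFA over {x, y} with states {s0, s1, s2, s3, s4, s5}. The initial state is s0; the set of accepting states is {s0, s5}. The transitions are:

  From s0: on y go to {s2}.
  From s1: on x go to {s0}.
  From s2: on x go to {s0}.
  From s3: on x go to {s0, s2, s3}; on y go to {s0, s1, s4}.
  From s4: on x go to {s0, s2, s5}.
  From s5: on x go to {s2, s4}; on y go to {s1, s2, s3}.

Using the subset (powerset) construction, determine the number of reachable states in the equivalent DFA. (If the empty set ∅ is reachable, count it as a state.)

3

Start state of the DFA: {s0}.
{s0} --x--> ∅  [new]
{s0} --y--> {s2}  [new]
∅ --x--> ∅  [seen]
∅ --y--> ∅  [seen]
{s2} --x--> {s0}  [seen]
{s2} --y--> ∅  [seen]
Reachable DFA states: {s0}, ∅, {s2}.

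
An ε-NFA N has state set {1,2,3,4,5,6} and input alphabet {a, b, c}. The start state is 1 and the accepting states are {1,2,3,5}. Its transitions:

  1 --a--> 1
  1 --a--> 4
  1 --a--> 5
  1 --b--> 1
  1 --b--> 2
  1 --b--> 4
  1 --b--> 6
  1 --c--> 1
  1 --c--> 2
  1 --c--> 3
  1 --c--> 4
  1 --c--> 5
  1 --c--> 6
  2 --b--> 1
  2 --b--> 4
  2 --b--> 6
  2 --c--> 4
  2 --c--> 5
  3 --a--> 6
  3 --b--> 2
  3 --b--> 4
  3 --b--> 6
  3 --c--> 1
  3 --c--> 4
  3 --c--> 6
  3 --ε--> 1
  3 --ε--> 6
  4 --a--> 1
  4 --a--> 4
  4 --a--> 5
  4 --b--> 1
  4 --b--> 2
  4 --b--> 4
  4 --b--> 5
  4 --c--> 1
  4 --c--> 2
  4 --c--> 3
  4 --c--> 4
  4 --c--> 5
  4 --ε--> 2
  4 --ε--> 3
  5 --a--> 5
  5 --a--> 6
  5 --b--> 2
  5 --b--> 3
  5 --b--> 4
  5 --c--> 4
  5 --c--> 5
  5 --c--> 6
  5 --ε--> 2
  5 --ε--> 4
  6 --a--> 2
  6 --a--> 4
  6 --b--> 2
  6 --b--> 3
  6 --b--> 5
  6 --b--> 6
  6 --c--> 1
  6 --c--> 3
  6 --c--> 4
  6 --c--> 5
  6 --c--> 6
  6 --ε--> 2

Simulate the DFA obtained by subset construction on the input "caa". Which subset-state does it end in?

Start: {1}.
δ(1,c) = {1,2,3,4,5,6}.
Union: {1,2,3,4,5,6}.
After c: {1,2,3,4,5,6}.
δ(1,a) = {1,4,5}; δ(2,a) = ∅; δ(3,a) = {6}; δ(4,a) = {1,4,5}; δ(5,a) = {5,6}; δ(6,a) = {2,4}.
Union: {1,2,4,5,6}.
ε-closure gives {1,2,3,4,5,6}.
After a: {1,2,3,4,5,6}.
δ(1,a) = {1,4,5}; δ(2,a) = ∅; δ(3,a) = {6}; δ(4,a) = {1,4,5}; δ(5,a) = {5,6}; δ(6,a) = {2,4}.
Union: {1,2,4,5,6}.
ε-closure gives {1,2,3,4,5,6}.
After a: {1,2,3,4,5,6}.

{1,2,3,4,5,6}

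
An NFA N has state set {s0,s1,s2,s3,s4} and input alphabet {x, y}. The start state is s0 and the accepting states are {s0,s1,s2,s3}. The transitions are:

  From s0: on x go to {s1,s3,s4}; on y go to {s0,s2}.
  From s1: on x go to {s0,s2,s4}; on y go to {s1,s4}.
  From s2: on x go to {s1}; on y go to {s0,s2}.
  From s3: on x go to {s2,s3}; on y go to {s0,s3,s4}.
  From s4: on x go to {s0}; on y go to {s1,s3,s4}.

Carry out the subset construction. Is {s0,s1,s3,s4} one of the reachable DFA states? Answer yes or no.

Start state of the DFA: {s0}.
{s0} --x--> {s1,s3,s4}  [new]
{s0} --y--> {s0,s2}  [new]
{s1,s3,s4} --x--> {s0,s2,s3,s4}  [new]
{s1,s3,s4} --y--> {s0,s1,s3,s4}  [new]
{s0,s2} --x--> {s1,s3,s4}  [seen]
{s0,s2} --y--> {s0,s2}  [seen]
{s0,s2,s3,s4} --x--> {s0,s1,s2,s3,s4}  [new]
{s0,s2,s3,s4} --y--> {s0,s1,s2,s3,s4}  [seen]
{s0,s1,s3,s4} --x--> {s0,s1,s2,s3,s4}  [seen]
{s0,s1,s3,s4} --y--> {s0,s1,s2,s3,s4}  [seen]
{s0,s1,s2,s3,s4} --x--> {s0,s1,s2,s3,s4}  [seen]
{s0,s1,s2,s3,s4} --y--> {s0,s1,s2,s3,s4}  [seen]
Reachable DFA states: {s0}, {s1,s3,s4}, {s0,s2}, {s0,s2,s3,s4}, {s0,s1,s3,s4}, {s0,s1,s2,s3,s4}.
{s0,s1,s3,s4} is among them.

yes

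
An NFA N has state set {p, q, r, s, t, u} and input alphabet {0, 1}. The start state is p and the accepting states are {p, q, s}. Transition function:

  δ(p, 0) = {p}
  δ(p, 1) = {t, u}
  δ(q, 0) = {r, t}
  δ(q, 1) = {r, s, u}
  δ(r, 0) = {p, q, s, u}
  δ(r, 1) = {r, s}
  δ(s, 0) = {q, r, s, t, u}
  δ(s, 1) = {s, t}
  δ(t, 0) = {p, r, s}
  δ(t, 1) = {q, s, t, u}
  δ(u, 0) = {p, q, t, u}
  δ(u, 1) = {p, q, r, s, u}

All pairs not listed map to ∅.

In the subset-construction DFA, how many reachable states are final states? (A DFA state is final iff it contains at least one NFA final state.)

2

Start state of the DFA: {p}.
{p} --0--> {p}  [seen]
{p} --1--> {t, u}  [new]
{t, u} --0--> {p, q, r, s, t, u}  [new]
{t, u} --1--> {p, q, r, s, t, u}  [seen]
{p, q, r, s, t, u} --0--> {p, q, r, s, t, u}  [seen]
{p, q, r, s, t, u} --1--> {p, q, r, s, t, u}  [seen]
Reachable DFA states: {p}, {t, u}, {p, q, r, s, t, u}.
Accepting DFA states (contain an NFA accepting state): {p}, {p, q, r, s, t, u}.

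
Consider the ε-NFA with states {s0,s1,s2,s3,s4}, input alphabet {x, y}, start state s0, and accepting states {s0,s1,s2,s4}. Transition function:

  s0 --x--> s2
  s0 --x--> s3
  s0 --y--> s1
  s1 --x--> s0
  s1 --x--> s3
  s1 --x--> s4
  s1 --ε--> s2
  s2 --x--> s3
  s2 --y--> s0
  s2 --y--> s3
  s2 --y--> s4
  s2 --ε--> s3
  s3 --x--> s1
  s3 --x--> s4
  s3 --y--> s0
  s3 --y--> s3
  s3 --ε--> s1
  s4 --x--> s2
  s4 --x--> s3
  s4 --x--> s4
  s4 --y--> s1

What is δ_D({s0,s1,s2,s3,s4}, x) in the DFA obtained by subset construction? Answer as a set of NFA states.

{s0,s1,s2,s3,s4}

δ(s0,x) = {s2,s3}; δ(s1,x) = {s0,s3,s4}; δ(s2,x) = {s3}; δ(s3,x) = {s1,s4}; δ(s4,x) = {s2,s3,s4}.
Union: {s0,s1,s2,s3,s4}.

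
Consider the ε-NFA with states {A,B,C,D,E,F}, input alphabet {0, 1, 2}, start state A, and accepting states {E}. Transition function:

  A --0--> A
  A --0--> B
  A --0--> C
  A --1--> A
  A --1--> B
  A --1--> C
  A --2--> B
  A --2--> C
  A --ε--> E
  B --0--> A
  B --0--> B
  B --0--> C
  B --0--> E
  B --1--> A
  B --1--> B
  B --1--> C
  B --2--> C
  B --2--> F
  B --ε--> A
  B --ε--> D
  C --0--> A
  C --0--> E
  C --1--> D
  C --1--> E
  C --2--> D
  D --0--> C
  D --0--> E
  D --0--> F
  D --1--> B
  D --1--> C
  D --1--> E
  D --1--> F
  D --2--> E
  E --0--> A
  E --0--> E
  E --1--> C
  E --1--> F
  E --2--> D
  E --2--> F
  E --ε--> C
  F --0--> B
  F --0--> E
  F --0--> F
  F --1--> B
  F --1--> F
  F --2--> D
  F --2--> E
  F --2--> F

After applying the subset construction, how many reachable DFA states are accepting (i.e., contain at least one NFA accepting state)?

Start state of the DFA: {A,C,E} (ε-closure of the NFA start).
{A,C,E} --0--> {A,B,C,D,E}  [new]
{A,C,E} --1--> {A,B,C,D,E,F}  [new]
{A,C,E} --2--> {A,B,C,D,E,F}  [seen]
{A,B,C,D,E} --0--> {A,B,C,D,E,F}  [seen]
{A,B,C,D,E} --1--> {A,B,C,D,E,F}  [seen]
{A,B,C,D,E} --2--> {A,B,C,D,E,F}  [seen]
{A,B,C,D,E,F} --0--> {A,B,C,D,E,F}  [seen]
{A,B,C,D,E,F} --1--> {A,B,C,D,E,F}  [seen]
{A,B,C,D,E,F} --2--> {A,B,C,D,E,F}  [seen]
Reachable DFA states: {A,C,E}, {A,B,C,D,E}, {A,B,C,D,E,F}.
Accepting DFA states (contain an NFA accepting state): {A,C,E}, {A,B,C,D,E}, {A,B,C,D,E,F}.

3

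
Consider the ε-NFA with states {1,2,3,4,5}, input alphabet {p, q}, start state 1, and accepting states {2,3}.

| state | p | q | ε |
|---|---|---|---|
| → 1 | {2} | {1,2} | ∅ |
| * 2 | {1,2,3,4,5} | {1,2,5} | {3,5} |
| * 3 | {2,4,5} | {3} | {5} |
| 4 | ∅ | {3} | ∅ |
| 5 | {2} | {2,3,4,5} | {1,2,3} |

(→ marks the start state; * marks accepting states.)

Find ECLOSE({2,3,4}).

Begin with {2,3,4}.
2 →ε {3,5}; add 5.
5 →ε {1,2,3}; add 1.
ε-closure = {1,2,3,4,5}.

{1,2,3,4,5}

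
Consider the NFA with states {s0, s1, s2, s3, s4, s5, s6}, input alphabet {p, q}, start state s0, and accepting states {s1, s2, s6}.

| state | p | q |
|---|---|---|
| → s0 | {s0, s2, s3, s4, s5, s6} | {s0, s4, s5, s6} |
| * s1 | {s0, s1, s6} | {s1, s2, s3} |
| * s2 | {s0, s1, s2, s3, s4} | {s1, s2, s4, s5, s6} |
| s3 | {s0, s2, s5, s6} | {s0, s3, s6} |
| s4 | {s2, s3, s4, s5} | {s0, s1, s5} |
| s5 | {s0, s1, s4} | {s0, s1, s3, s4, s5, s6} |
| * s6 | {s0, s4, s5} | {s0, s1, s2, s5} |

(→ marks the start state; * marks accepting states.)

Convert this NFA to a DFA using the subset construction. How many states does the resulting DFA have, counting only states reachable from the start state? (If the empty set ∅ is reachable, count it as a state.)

Start state of the DFA: {s0}.
{s0} --p--> {s0, s2, s3, s4, s5, s6}  [new]
{s0} --q--> {s0, s4, s5, s6}  [new]
{s0, s2, s3, s4, s5, s6} --p--> {s0, s1, s2, s3, s4, s5, s6}  [new]
{s0, s2, s3, s4, s5, s6} --q--> {s0, s1, s2, s3, s4, s5, s6}  [seen]
{s0, s4, s5, s6} --p--> {s0, s1, s2, s3, s4, s5, s6}  [seen]
{s0, s4, s5, s6} --q--> {s0, s1, s2, s3, s4, s5, s6}  [seen]
{s0, s1, s2, s3, s4, s5, s6} --p--> {s0, s1, s2, s3, s4, s5, s6}  [seen]
{s0, s1, s2, s3, s4, s5, s6} --q--> {s0, s1, s2, s3, s4, s5, s6}  [seen]
Reachable DFA states: {s0}, {s0, s2, s3, s4, s5, s6}, {s0, s4, s5, s6}, {s0, s1, s2, s3, s4, s5, s6}.

4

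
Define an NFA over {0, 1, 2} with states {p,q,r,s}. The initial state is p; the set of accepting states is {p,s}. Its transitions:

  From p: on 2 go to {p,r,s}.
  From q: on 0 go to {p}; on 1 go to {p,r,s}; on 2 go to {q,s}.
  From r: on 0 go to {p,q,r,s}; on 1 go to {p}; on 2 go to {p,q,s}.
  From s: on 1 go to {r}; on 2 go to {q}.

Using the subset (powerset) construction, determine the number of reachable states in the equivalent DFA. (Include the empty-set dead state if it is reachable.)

Start state of the DFA: {p}.
{p} --0--> ∅  [new]
{p} --1--> ∅  [seen]
{p} --2--> {p,r,s}  [new]
∅ --0--> ∅  [seen]
∅ --1--> ∅  [seen]
∅ --2--> ∅  [seen]
{p,r,s} --0--> {p,q,r,s}  [new]
{p,r,s} --1--> {p,r}  [new]
{p,r,s} --2--> {p,q,r,s}  [seen]
{p,q,r,s} --0--> {p,q,r,s}  [seen]
{p,q,r,s} --1--> {p,r,s}  [seen]
{p,q,r,s} --2--> {p,q,r,s}  [seen]
{p,r} --0--> {p,q,r,s}  [seen]
{p,r} --1--> {p}  [seen]
{p,r} --2--> {p,q,r,s}  [seen]
Reachable DFA states: {p}, ∅, {p,r,s}, {p,q,r,s}, {p,r}.

5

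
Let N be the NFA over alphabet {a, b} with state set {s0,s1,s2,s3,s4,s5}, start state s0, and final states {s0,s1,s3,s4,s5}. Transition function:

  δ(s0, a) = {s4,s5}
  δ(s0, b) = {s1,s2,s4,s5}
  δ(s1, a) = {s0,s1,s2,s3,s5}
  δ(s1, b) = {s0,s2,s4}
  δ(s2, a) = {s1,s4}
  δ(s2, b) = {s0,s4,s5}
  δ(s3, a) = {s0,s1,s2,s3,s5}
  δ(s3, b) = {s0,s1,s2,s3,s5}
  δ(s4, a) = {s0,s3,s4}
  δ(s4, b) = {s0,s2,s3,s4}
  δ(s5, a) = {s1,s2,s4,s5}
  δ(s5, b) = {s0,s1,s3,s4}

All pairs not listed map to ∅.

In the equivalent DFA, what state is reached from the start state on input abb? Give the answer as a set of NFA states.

Start: {s0}.
δ(s0,a) = {s4,s5}.
Union: {s4,s5}.
After a: {s4,s5}.
δ(s4,b) = {s0,s2,s3,s4}; δ(s5,b) = {s0,s1,s3,s4}.
Union: {s0,s1,s2,s3,s4}.
After b: {s0,s1,s2,s3,s4}.
δ(s0,b) = {s1,s2,s4,s5}; δ(s1,b) = {s0,s2,s4}; δ(s2,b) = {s0,s4,s5}; δ(s3,b) = {s0,s1,s2,s3,s5}; δ(s4,b) = {s0,s2,s3,s4}.
Union: {s0,s1,s2,s3,s4,s5}.
After b: {s0,s1,s2,s3,s4,s5}.

{s0,s1,s2,s3,s4,s5}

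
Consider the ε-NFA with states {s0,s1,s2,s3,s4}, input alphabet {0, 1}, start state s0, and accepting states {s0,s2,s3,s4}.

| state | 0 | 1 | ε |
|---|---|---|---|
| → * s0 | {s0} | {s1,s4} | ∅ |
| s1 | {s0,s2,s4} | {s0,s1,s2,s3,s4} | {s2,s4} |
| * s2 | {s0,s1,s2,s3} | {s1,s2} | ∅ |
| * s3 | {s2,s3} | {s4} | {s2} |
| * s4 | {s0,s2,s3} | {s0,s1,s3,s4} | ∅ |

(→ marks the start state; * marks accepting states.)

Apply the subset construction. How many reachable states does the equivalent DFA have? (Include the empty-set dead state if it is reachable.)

3

Start state of the DFA: {s0} (ε-closure of the NFA start).
{s0} --0--> {s0}  [seen]
{s0} --1--> {s1,s2,s4}  [new]
{s1,s2,s4} --0--> {s0,s1,s2,s3,s4}  [new]
{s1,s2,s4} --1--> {s0,s1,s2,s3,s4}  [seen]
{s0,s1,s2,s3,s4} --0--> {s0,s1,s2,s3,s4}  [seen]
{s0,s1,s2,s3,s4} --1--> {s0,s1,s2,s3,s4}  [seen]
Reachable DFA states: {s0}, {s1,s2,s4}, {s0,s1,s2,s3,s4}.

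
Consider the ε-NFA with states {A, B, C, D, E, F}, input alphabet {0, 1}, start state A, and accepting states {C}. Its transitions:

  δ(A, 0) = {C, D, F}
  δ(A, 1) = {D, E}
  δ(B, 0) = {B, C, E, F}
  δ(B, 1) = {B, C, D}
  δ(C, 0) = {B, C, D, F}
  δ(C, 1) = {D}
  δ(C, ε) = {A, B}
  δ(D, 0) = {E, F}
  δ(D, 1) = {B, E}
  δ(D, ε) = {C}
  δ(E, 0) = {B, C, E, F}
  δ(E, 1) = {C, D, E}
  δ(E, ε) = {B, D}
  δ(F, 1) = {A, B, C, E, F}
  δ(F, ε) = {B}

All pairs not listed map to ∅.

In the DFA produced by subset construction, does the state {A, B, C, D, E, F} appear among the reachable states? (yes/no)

Start state of the DFA: {A} (ε-closure of the NFA start).
{A} --0--> {A, B, C, D, F}  [new]
{A} --1--> {A, B, C, D, E}  [new]
{A, B, C, D, F} --0--> {A, B, C, D, E, F}  [new]
{A, B, C, D, F} --1--> {A, B, C, D, E, F}  [seen]
{A, B, C, D, E} --0--> {A, B, C, D, E, F}  [seen]
{A, B, C, D, E} --1--> {A, B, C, D, E}  [seen]
{A, B, C, D, E, F} --0--> {A, B, C, D, E, F}  [seen]
{A, B, C, D, E, F} --1--> {A, B, C, D, E, F}  [seen]
Reachable DFA states: {A}, {A, B, C, D, F}, {A, B, C, D, E}, {A, B, C, D, E, F}.
{A, B, C, D, E, F} is among them.

yes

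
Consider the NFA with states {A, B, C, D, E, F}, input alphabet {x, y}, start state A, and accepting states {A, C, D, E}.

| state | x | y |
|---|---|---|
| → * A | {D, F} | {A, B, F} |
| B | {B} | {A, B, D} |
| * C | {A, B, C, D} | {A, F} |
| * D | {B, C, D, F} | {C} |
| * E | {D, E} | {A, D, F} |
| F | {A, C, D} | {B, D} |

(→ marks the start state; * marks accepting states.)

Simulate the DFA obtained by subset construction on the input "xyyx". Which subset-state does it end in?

{A, B, C, D, F}

Start: {A}.
δ(A,x) = {D, F}.
Union: {D, F}.
After x: {D, F}.
δ(D,y) = {C}; δ(F,y) = {B, D}.
Union: {B, C, D}.
After y: {B, C, D}.
δ(B,y) = {A, B, D}; δ(C,y) = {A, F}; δ(D,y) = {C}.
Union: {A, B, C, D, F}.
After y: {A, B, C, D, F}.
δ(A,x) = {D, F}; δ(B,x) = {B}; δ(C,x) = {A, B, C, D}; δ(D,x) = {B, C, D, F}; δ(F,x) = {A, C, D}.
Union: {A, B, C, D, F}.
After x: {A, B, C, D, F}.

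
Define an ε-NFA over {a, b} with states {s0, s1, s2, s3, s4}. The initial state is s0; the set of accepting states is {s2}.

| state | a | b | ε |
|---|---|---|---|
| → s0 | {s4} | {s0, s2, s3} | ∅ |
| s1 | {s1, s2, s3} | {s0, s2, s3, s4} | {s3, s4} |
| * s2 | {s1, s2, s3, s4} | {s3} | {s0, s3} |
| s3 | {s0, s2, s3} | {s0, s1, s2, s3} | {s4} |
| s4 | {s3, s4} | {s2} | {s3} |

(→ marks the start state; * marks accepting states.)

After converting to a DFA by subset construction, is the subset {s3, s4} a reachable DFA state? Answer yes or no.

Start state of the DFA: {s0} (ε-closure of the NFA start).
{s0} --a--> {s3, s4}  [new]
{s0} --b--> {s0, s2, s3, s4}  [new]
{s3, s4} --a--> {s0, s2, s3, s4}  [seen]
{s3, s4} --b--> {s0, s1, s2, s3, s4}  [new]
{s0, s2, s3, s4} --a--> {s0, s1, s2, s3, s4}  [seen]
{s0, s2, s3, s4} --b--> {s0, s1, s2, s3, s4}  [seen]
{s0, s1, s2, s3, s4} --a--> {s0, s1, s2, s3, s4}  [seen]
{s0, s1, s2, s3, s4} --b--> {s0, s1, s2, s3, s4}  [seen]
Reachable DFA states: {s0}, {s3, s4}, {s0, s2, s3, s4}, {s0, s1, s2, s3, s4}.
{s3, s4} is among them.

yes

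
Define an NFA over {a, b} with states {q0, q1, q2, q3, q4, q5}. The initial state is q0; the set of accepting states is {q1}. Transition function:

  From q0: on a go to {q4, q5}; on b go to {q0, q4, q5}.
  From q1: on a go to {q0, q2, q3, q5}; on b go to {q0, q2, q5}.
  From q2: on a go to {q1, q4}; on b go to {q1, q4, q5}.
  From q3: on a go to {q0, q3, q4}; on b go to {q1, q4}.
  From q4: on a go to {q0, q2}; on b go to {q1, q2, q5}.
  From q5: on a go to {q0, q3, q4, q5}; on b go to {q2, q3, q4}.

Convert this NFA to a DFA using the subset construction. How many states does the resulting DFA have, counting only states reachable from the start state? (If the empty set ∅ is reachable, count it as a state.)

6

Start state of the DFA: {q0}.
{q0} --a--> {q4, q5}  [new]
{q0} --b--> {q0, q4, q5}  [new]
{q4, q5} --a--> {q0, q2, q3, q4, q5}  [new]
{q4, q5} --b--> {q1, q2, q3, q4, q5}  [new]
{q0, q4, q5} --a--> {q0, q2, q3, q4, q5}  [seen]
{q0, q4, q5} --b--> {q0, q1, q2, q3, q4, q5}  [new]
{q0, q2, q3, q4, q5} --a--> {q0, q1, q2, q3, q4, q5}  [seen]
{q0, q2, q3, q4, q5} --b--> {q0, q1, q2, q3, q4, q5}  [seen]
{q1, q2, q3, q4, q5} --a--> {q0, q1, q2, q3, q4, q5}  [seen]
{q1, q2, q3, q4, q5} --b--> {q0, q1, q2, q3, q4, q5}  [seen]
{q0, q1, q2, q3, q4, q5} --a--> {q0, q1, q2, q3, q4, q5}  [seen]
{q0, q1, q2, q3, q4, q5} --b--> {q0, q1, q2, q3, q4, q5}  [seen]
Reachable DFA states: {q0}, {q4, q5}, {q0, q4, q5}, {q0, q2, q3, q4, q5}, {q1, q2, q3, q4, q5}, {q0, q1, q2, q3, q4, q5}.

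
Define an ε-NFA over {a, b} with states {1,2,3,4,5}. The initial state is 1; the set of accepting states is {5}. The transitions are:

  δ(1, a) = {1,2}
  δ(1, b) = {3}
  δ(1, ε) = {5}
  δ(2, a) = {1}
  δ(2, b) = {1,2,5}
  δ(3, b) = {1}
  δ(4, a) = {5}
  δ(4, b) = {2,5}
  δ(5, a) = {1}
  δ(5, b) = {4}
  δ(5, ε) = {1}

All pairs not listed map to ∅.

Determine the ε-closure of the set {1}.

{1,5}

Begin with {1}.
1 →ε {5}; add 5.
ε-closure = {1,5}.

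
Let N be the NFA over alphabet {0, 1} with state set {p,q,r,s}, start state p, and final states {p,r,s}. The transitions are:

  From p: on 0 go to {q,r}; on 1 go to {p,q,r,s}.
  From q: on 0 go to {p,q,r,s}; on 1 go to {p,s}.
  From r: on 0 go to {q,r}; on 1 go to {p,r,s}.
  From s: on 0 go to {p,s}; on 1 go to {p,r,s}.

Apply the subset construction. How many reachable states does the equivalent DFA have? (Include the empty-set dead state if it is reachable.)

4

Start state of the DFA: {p}.
{p} --0--> {q,r}  [new]
{p} --1--> {p,q,r,s}  [new]
{q,r} --0--> {p,q,r,s}  [seen]
{q,r} --1--> {p,r,s}  [new]
{p,q,r,s} --0--> {p,q,r,s}  [seen]
{p,q,r,s} --1--> {p,q,r,s}  [seen]
{p,r,s} --0--> {p,q,r,s}  [seen]
{p,r,s} --1--> {p,q,r,s}  [seen]
Reachable DFA states: {p}, {q,r}, {p,q,r,s}, {p,r,s}.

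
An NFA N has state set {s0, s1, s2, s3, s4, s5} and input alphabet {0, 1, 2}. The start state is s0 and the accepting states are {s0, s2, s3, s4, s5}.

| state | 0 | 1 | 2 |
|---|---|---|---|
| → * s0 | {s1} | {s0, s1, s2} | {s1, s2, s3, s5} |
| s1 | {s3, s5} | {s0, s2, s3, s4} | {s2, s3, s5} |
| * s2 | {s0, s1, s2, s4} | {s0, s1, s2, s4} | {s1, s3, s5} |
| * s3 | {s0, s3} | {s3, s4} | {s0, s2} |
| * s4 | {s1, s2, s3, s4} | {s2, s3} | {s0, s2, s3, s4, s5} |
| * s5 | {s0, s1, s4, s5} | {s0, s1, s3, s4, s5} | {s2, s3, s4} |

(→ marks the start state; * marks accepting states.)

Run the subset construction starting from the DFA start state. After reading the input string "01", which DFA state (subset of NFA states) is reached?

{s0, s2, s3, s4}

Start: {s0}.
δ(s0,0) = {s1}.
Union: {s1}.
After 0: {s1}.
δ(s1,1) = {s0, s2, s3, s4}.
Union: {s0, s2, s3, s4}.
After 1: {s0, s2, s3, s4}.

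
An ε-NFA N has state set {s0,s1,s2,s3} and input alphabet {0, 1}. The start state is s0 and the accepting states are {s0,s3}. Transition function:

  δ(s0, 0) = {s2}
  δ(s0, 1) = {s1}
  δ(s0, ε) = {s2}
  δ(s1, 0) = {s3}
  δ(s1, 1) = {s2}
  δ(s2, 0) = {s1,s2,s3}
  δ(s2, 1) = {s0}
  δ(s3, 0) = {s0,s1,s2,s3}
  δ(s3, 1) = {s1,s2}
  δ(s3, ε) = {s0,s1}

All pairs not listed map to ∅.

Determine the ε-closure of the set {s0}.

Begin with {s0}.
s0 →ε {s2}; add s2.
ε-closure = {s0,s2}.

{s0,s2}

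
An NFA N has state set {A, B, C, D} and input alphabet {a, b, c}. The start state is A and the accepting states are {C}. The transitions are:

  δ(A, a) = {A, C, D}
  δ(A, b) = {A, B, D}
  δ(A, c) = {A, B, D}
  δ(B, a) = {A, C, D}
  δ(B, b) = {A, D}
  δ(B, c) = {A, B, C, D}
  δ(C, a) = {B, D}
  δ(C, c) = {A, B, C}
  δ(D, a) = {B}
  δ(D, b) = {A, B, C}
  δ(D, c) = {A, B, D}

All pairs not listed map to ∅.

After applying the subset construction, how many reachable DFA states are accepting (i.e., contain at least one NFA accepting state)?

2

Start state of the DFA: {A}.
{A} --a--> {A, C, D}  [new]
{A} --b--> {A, B, D}  [new]
{A} --c--> {A, B, D}  [seen]
{A, C, D} --a--> {A, B, C, D}  [new]
{A, C, D} --b--> {A, B, C, D}  [seen]
{A, C, D} --c--> {A, B, C, D}  [seen]
{A, B, D} --a--> {A, B, C, D}  [seen]
{A, B, D} --b--> {A, B, C, D}  [seen]
{A, B, D} --c--> {A, B, C, D}  [seen]
{A, B, C, D} --a--> {A, B, C, D}  [seen]
{A, B, C, D} --b--> {A, B, C, D}  [seen]
{A, B, C, D} --c--> {A, B, C, D}  [seen]
Reachable DFA states: {A}, {A, C, D}, {A, B, D}, {A, B, C, D}.
Accepting DFA states (contain an NFA accepting state): {A, C, D}, {A, B, C, D}.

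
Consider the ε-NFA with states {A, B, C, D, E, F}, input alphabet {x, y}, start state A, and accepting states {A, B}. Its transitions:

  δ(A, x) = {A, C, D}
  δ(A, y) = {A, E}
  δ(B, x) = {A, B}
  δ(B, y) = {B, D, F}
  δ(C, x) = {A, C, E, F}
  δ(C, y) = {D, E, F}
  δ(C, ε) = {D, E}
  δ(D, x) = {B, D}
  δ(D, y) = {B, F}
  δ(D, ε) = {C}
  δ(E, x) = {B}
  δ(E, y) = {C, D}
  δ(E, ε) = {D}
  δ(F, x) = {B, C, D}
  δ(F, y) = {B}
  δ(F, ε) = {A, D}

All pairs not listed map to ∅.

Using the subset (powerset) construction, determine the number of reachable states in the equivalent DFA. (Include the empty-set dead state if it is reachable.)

3

Start state of the DFA: {A} (ε-closure of the NFA start).
{A} --x--> {A, C, D, E}  [new]
{A} --y--> {A, C, D, E}  [seen]
{A, C, D, E} --x--> {A, B, C, D, E, F}  [new]
{A, C, D, E} --y--> {A, B, C, D, E, F}  [seen]
{A, B, C, D, E, F} --x--> {A, B, C, D, E, F}  [seen]
{A, B, C, D, E, F} --y--> {A, B, C, D, E, F}  [seen]
Reachable DFA states: {A}, {A, C, D, E}, {A, B, C, D, E, F}.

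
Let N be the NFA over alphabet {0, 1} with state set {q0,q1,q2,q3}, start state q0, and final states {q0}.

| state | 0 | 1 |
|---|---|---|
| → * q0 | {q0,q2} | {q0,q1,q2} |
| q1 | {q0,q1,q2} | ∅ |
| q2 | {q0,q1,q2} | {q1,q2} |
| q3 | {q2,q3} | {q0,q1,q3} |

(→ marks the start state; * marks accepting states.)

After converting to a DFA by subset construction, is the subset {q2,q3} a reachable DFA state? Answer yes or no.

Start state of the DFA: {q0}.
{q0} --0--> {q0,q2}  [new]
{q0} --1--> {q0,q1,q2}  [new]
{q0,q2} --0--> {q0,q1,q2}  [seen]
{q0,q2} --1--> {q0,q1,q2}  [seen]
{q0,q1,q2} --0--> {q0,q1,q2}  [seen]
{q0,q1,q2} --1--> {q0,q1,q2}  [seen]
Reachable DFA states: {q0}, {q0,q2}, {q0,q1,q2}.
{q2,q3} is not among them.

no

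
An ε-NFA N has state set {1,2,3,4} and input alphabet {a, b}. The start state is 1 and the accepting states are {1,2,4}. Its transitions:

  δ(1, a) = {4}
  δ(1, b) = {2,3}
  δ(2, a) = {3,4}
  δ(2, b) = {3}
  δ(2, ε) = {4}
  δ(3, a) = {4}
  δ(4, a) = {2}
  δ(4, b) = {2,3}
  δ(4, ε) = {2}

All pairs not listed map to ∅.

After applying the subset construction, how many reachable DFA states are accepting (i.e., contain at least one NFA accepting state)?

Start state of the DFA: {1} (ε-closure of the NFA start).
{1} --a--> {2,4}  [new]
{1} --b--> {2,3,4}  [new]
{2,4} --a--> {2,3,4}  [seen]
{2,4} --b--> {2,3,4}  [seen]
{2,3,4} --a--> {2,3,4}  [seen]
{2,3,4} --b--> {2,3,4}  [seen]
Reachable DFA states: {1}, {2,4}, {2,3,4}.
Accepting DFA states (contain an NFA accepting state): {1}, {2,4}, {2,3,4}.

3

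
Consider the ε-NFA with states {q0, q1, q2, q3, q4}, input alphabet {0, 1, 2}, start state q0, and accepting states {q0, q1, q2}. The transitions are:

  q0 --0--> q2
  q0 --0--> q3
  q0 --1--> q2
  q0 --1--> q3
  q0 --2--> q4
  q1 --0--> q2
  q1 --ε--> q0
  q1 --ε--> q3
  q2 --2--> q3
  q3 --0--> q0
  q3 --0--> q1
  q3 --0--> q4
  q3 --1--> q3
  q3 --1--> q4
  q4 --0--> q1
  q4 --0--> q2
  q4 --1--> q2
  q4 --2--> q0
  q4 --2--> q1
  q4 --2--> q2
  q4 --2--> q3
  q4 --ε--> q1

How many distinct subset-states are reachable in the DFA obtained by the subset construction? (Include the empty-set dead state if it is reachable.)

6

Start state of the DFA: {q0} (ε-closure of the NFA start).
{q0} --0--> {q2, q3}  [new]
{q0} --1--> {q2, q3}  [seen]
{q0} --2--> {q0, q1, q3, q4}  [new]
{q2, q3} --0--> {q0, q1, q3, q4}  [seen]
{q2, q3} --1--> {q0, q1, q3, q4}  [seen]
{q2, q3} --2--> {q3}  [new]
{q0, q1, q3, q4} --0--> {q0, q1, q2, q3, q4}  [new]
{q0, q1, q3, q4} --1--> {q0, q1, q2, q3, q4}  [seen]
{q0, q1, q3, q4} --2--> {q0, q1, q2, q3, q4}  [seen]
{q3} --0--> {q0, q1, q3, q4}  [seen]
{q3} --1--> {q0, q1, q3, q4}  [seen]
{q3} --2--> ∅  [new]
{q0, q1, q2, q3, q4} --0--> {q0, q1, q2, q3, q4}  [seen]
{q0, q1, q2, q3, q4} --1--> {q0, q1, q2, q3, q4}  [seen]
{q0, q1, q2, q3, q4} --2--> {q0, q1, q2, q3, q4}  [seen]
∅ --0--> ∅  [seen]
∅ --1--> ∅  [seen]
∅ --2--> ∅  [seen]
Reachable DFA states: {q0}, {q2, q3}, {q0, q1, q3, q4}, {q3}, {q0, q1, q2, q3, q4}, ∅.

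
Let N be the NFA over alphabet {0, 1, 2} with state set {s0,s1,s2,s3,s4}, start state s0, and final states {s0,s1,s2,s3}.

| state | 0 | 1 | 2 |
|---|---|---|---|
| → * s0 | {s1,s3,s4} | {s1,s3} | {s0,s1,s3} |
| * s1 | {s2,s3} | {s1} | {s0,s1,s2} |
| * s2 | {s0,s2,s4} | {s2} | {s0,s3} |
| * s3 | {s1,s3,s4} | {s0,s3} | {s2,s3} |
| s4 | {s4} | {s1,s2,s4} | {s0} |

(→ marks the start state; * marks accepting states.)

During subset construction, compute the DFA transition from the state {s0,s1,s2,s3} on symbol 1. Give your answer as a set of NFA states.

δ(s0,1) = {s1,s3}; δ(s1,1) = {s1}; δ(s2,1) = {s2}; δ(s3,1) = {s0,s3}.
Union: {s0,s1,s2,s3}.

{s0,s1,s2,s3}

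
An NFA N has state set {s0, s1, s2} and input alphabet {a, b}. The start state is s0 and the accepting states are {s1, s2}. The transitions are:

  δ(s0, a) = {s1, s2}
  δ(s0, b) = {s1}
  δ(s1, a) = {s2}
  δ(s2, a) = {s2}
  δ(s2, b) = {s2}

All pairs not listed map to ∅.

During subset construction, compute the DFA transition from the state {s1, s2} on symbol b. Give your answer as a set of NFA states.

{s2}

δ(s1,b) = ∅; δ(s2,b) = {s2}.
Union: {s2}.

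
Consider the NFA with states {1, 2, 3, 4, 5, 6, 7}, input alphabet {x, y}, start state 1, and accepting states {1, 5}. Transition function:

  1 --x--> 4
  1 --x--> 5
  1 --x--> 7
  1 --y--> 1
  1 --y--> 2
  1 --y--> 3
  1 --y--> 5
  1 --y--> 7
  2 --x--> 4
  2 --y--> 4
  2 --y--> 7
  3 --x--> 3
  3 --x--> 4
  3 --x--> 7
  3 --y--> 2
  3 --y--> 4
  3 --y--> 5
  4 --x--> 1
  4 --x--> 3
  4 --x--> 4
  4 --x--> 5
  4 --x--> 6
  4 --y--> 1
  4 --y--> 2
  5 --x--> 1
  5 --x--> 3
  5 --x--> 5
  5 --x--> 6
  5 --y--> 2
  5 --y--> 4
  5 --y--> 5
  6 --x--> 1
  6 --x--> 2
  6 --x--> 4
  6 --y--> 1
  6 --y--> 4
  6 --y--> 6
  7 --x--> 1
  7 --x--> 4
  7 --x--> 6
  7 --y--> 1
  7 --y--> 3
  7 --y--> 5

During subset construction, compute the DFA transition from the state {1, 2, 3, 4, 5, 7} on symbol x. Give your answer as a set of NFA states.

{1, 3, 4, 5, 6, 7}

δ(1,x) = {4, 5, 7}; δ(2,x) = {4}; δ(3,x) = {3, 4, 7}; δ(4,x) = {1, 3, 4, 5, 6}; δ(5,x) = {1, 3, 5, 6}; δ(7,x) = {1, 4, 6}.
Union: {1, 3, 4, 5, 6, 7}.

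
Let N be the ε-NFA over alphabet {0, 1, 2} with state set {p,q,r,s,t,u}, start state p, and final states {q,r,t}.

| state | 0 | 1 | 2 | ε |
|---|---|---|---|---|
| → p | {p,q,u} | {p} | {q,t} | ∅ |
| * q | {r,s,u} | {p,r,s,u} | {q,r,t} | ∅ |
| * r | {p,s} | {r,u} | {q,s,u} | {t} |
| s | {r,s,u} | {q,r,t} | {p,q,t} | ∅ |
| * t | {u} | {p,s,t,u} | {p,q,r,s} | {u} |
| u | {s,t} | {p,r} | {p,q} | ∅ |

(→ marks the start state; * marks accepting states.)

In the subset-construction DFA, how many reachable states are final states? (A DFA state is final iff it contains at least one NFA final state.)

6

Start state of the DFA: {p} (ε-closure of the NFA start).
{p} --0--> {p,q,u}  [new]
{p} --1--> {p}  [seen]
{p} --2--> {q,t,u}  [new]
{p,q,u} --0--> {p,q,r,s,t,u}  [new]
{p,q,u} --1--> {p,r,s,t,u}  [new]
{p,q,u} --2--> {p,q,r,t,u}  [new]
{q,t,u} --0--> {r,s,t,u}  [new]
{q,t,u} --1--> {p,r,s,t,u}  [seen]
{q,t,u} --2--> {p,q,r,s,t,u}  [seen]
{p,q,r,s,t,u} --0--> {p,q,r,s,t,u}  [seen]
{p,q,r,s,t,u} --1--> {p,q,r,s,t,u}  [seen]
{p,q,r,s,t,u} --2--> {p,q,r,s,t,u}  [seen]
{p,r,s,t,u} --0--> {p,q,r,s,t,u}  [seen]
{p,r,s,t,u} --1--> {p,q,r,s,t,u}  [seen]
{p,r,s,t,u} --2--> {p,q,r,s,t,u}  [seen]
{p,q,r,t,u} --0--> {p,q,r,s,t,u}  [seen]
{p,q,r,t,u} --1--> {p,r,s,t,u}  [seen]
{p,q,r,t,u} --2--> {p,q,r,s,t,u}  [seen]
{r,s,t,u} --0--> {p,r,s,t,u}  [seen]
{r,s,t,u} --1--> {p,q,r,s,t,u}  [seen]
{r,s,t,u} --2--> {p,q,r,s,t,u}  [seen]
Reachable DFA states: {p}, {p,q,u}, {q,t,u}, {p,q,r,s,t,u}, {p,r,s,t,u}, {p,q,r,t,u}, {r,s,t,u}.
Accepting DFA states (contain an NFA accepting state): {p,q,u}, {q,t,u}, {p,q,r,s,t,u}, {p,r,s,t,u}, {p,q,r,t,u}, {r,s,t,u}.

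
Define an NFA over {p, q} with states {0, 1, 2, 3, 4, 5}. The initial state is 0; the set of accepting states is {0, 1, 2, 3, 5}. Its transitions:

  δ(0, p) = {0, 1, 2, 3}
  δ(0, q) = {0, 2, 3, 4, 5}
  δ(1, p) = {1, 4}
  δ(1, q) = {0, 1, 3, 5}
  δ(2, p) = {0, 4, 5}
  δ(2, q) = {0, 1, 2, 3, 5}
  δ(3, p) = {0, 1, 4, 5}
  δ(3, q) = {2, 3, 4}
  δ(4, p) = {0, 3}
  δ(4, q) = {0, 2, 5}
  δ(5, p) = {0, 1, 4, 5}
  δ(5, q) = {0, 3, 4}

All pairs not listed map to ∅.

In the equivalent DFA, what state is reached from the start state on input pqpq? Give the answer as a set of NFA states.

{0, 1, 2, 3, 4, 5}

Start: {0}.
δ(0,p) = {0, 1, 2, 3}.
Union: {0, 1, 2, 3}.
After p: {0, 1, 2, 3}.
δ(0,q) = {0, 2, 3, 4, 5}; δ(1,q) = {0, 1, 3, 5}; δ(2,q) = {0, 1, 2, 3, 5}; δ(3,q) = {2, 3, 4}.
Union: {0, 1, 2, 3, 4, 5}.
After q: {0, 1, 2, 3, 4, 5}.
δ(0,p) = {0, 1, 2, 3}; δ(1,p) = {1, 4}; δ(2,p) = {0, 4, 5}; δ(3,p) = {0, 1, 4, 5}; δ(4,p) = {0, 3}; δ(5,p) = {0, 1, 4, 5}.
Union: {0, 1, 2, 3, 4, 5}.
After p: {0, 1, 2, 3, 4, 5}.
δ(0,q) = {0, 2, 3, 4, 5}; δ(1,q) = {0, 1, 3, 5}; δ(2,q) = {0, 1, 2, 3, 5}; δ(3,q) = {2, 3, 4}; δ(4,q) = {0, 2, 5}; δ(5,q) = {0, 3, 4}.
Union: {0, 1, 2, 3, 4, 5}.
After q: {0, 1, 2, 3, 4, 5}.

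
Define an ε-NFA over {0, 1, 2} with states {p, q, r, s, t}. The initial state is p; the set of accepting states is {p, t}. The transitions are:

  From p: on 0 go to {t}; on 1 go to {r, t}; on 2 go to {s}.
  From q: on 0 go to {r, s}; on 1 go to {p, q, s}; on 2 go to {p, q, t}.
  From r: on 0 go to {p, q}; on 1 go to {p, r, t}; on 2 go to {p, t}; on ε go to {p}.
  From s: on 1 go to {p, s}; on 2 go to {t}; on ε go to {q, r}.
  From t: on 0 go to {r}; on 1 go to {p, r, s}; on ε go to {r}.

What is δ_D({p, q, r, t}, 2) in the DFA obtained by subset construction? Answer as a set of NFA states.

{p, q, r, s, t}

δ(p,2) = {s}; δ(q,2) = {p, q, t}; δ(r,2) = {p, t}; δ(t,2) = ∅.
Union: {p, q, s, t}.
ε-closure gives {p, q, r, s, t}.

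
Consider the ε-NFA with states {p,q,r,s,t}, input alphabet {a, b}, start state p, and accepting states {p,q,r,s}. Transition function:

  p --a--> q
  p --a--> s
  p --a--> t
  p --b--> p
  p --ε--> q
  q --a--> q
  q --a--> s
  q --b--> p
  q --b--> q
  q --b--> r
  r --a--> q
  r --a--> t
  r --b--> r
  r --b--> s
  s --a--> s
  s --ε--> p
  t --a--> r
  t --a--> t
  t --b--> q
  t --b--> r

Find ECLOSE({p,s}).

{p,q,s}

Begin with {p,s}.
p →ε {q}; add q.
ε-closure = {p,q,s}.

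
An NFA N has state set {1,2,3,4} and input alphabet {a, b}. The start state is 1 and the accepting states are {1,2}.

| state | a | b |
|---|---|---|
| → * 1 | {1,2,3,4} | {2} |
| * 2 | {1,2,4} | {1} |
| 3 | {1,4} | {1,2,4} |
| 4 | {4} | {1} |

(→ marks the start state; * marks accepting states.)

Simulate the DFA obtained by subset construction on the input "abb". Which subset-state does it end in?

Start: {1}.
δ(1,a) = {1,2,3,4}.
Union: {1,2,3,4}.
After a: {1,2,3,4}.
δ(1,b) = {2}; δ(2,b) = {1}; δ(3,b) = {1,2,4}; δ(4,b) = {1}.
Union: {1,2,4}.
After b: {1,2,4}.
δ(1,b) = {2}; δ(2,b) = {1}; δ(4,b) = {1}.
Union: {1,2}.
After b: {1,2}.

{1,2}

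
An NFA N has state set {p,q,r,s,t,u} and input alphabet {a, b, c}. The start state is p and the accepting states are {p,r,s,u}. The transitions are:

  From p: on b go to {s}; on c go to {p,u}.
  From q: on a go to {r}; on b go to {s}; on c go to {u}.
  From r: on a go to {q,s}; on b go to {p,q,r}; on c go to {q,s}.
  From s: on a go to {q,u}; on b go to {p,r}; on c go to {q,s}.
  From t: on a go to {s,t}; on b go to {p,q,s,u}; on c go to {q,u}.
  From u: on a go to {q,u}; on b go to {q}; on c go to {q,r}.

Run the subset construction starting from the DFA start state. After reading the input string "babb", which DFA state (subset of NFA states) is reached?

{p,r,s}

Start: {p}.
δ(p,b) = {s}.
Union: {s}.
After b: {s}.
δ(s,a) = {q,u}.
Union: {q,u}.
After a: {q,u}.
δ(q,b) = {s}; δ(u,b) = {q}.
Union: {q,s}.
After b: {q,s}.
δ(q,b) = {s}; δ(s,b) = {p,r}.
Union: {p,r,s}.
After b: {p,r,s}.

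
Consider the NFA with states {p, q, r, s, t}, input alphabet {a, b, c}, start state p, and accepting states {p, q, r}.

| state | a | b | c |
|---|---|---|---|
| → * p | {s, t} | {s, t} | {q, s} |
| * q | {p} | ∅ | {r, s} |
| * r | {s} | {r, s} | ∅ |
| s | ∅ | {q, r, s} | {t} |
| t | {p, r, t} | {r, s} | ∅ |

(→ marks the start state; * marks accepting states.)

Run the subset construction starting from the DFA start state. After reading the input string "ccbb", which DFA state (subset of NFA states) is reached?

Start: {p}.
δ(p,c) = {q, s}.
Union: {q, s}.
After c: {q, s}.
δ(q,c) = {r, s}; δ(s,c) = {t}.
Union: {r, s, t}.
After c: {r, s, t}.
δ(r,b) = {r, s}; δ(s,b) = {q, r, s}; δ(t,b) = {r, s}.
Union: {q, r, s}.
After b: {q, r, s}.
δ(q,b) = ∅; δ(r,b) = {r, s}; δ(s,b) = {q, r, s}.
Union: {q, r, s}.
After b: {q, r, s}.

{q, r, s}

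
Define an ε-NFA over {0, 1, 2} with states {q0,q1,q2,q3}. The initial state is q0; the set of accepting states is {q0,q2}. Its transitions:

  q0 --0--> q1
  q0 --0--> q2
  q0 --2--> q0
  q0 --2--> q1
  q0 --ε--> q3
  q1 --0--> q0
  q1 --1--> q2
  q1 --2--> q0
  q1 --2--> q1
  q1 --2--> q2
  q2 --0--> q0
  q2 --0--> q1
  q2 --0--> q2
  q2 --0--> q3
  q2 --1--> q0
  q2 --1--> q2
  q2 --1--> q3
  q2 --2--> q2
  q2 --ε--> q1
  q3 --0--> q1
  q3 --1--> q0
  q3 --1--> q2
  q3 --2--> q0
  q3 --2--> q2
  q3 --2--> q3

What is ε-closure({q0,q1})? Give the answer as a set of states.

{q0,q1,q3}

Begin with {q0,q1}.
q0 →ε {q3}; add q3.
ε-closure = {q0,q1,q3}.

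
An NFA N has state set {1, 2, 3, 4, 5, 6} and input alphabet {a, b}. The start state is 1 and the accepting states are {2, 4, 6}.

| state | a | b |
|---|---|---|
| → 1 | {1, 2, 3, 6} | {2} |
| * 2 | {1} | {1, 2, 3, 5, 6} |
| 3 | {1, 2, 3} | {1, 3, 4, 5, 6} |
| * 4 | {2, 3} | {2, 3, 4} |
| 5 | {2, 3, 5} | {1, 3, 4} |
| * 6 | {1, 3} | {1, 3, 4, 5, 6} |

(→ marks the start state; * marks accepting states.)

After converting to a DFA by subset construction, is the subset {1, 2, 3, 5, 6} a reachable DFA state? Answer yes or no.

yes

Start state of the DFA: {1}.
{1} --a--> {1, 2, 3, 6}  [new]
{1} --b--> {2}  [new]
{1, 2, 3, 6} --a--> {1, 2, 3, 6}  [seen]
{1, 2, 3, 6} --b--> {1, 2, 3, 4, 5, 6}  [new]
{2} --a--> {1}  [seen]
{2} --b--> {1, 2, 3, 5, 6}  [new]
{1, 2, 3, 4, 5, 6} --a--> {1, 2, 3, 5, 6}  [seen]
{1, 2, 3, 4, 5, 6} --b--> {1, 2, 3, 4, 5, 6}  [seen]
{1, 2, 3, 5, 6} --a--> {1, 2, 3, 5, 6}  [seen]
{1, 2, 3, 5, 6} --b--> {1, 2, 3, 4, 5, 6}  [seen]
Reachable DFA states: {1}, {1, 2, 3, 6}, {2}, {1, 2, 3, 4, 5, 6}, {1, 2, 3, 5, 6}.
{1, 2, 3, 5, 6} is among them.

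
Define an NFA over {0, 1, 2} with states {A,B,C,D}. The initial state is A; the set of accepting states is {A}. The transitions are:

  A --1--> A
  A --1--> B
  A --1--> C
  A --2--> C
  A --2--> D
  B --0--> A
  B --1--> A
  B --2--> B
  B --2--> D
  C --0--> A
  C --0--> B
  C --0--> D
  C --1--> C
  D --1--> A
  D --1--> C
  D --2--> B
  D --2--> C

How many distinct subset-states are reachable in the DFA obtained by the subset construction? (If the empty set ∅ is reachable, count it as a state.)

9

Start state of the DFA: {A}.
{A} --0--> ∅  [new]
{A} --1--> {A,B,C}  [new]
{A} --2--> {C,D}  [new]
∅ --0--> ∅  [seen]
∅ --1--> ∅  [seen]
∅ --2--> ∅  [seen]
{A,B,C} --0--> {A,B,D}  [new]
{A,B,C} --1--> {A,B,C}  [seen]
{A,B,C} --2--> {B,C,D}  [new]
{C,D} --0--> {A,B,D}  [seen]
{C,D} --1--> {A,C}  [new]
{C,D} --2--> {B,C}  [new]
{A,B,D} --0--> {A}  [seen]
{A,B,D} --1--> {A,B,C}  [seen]
{A,B,D} --2--> {B,C,D}  [seen]
{B,C,D} --0--> {A,B,D}  [seen]
{B,C,D} --1--> {A,C}  [seen]
{B,C,D} --2--> {B,C,D}  [seen]
{A,C} --0--> {A,B,D}  [seen]
{A,C} --1--> {A,B,C}  [seen]
{A,C} --2--> {C,D}  [seen]
{B,C} --0--> {A,B,D}  [seen]
{B,C} --1--> {A,C}  [seen]
{B,C} --2--> {B,D}  [new]
{B,D} --0--> {A}  [seen]
{B,D} --1--> {A,C}  [seen]
{B,D} --2--> {B,C,D}  [seen]
Reachable DFA states: {A}, ∅, {A,B,C}, {C,D}, {A,B,D}, {B,C,D}, {A,C}, {B,C}, {B,D}.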